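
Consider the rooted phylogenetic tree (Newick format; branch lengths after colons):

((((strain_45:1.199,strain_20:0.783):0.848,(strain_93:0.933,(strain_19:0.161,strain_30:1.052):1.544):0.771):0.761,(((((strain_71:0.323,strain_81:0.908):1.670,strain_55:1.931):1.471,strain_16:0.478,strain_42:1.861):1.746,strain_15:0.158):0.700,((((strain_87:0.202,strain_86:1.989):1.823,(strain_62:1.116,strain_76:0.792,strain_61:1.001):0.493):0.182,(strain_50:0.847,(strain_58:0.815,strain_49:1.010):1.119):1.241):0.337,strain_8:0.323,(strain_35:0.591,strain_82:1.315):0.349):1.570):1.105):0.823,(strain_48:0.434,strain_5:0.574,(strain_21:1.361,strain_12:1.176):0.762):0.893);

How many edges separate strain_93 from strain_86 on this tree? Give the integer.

9

The MRCA of strain_93 and strain_86 is the node subtending (((strain_45,strain_20),(strain_93,(strain_19,strain_30))),(((((strain_71,strain_81),strain_55),strain_16,strain_42),strain_15),((((strain_87,strain_86),(strain_62,strain_76,strain_61)),(strain_50,(strain_58,strain_49))),strain_8,(strain_35,strain_82)))).
From strain_93 up to that node: 3 branches. From strain_86 up to the same node: 6 branches. Total: 3 + 6 = 9.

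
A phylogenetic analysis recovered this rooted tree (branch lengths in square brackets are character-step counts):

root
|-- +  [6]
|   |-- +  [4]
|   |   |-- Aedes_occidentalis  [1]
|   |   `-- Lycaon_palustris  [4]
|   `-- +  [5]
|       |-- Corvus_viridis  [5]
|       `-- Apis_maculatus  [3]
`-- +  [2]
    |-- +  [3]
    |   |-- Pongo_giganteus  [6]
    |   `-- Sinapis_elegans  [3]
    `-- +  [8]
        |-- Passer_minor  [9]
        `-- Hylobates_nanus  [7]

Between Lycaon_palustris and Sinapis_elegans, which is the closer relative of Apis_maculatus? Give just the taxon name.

The MRCA of Apis_maculatus and Lycaon_palustris subtends ((Aedes_occidentalis,Lycaon_palustris),(Corvus_viridis,Apis_maculatus)) (4 taxa).
The MRCA of Apis_maculatus and Sinapis_elegans is the root, subtending the entire tree (8 taxa).
The first is nested inside the second, so Apis_maculatus shares a more recent common ancestor with Lycaon_palustris.

Lycaon_palustris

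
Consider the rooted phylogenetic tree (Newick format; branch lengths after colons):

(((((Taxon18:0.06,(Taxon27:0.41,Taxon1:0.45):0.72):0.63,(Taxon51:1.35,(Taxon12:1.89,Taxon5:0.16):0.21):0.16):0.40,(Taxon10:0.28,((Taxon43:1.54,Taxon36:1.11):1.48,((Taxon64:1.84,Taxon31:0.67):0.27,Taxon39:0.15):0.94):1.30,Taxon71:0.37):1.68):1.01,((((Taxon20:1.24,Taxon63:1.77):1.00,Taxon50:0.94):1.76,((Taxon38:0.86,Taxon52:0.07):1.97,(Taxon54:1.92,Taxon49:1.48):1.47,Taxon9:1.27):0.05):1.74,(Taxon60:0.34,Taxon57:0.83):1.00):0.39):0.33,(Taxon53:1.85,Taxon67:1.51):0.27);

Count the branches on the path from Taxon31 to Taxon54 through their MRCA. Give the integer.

The MRCA of Taxon31 and Taxon54 is the node subtending ((((Taxon18,(Taxon27,Taxon1)),(Taxon51,(Taxon12,Taxon5))),(Taxon10,((Taxon43,Taxon36),((Taxon64,Taxon31),Taxon39)),Taxon71)),((((Taxon20,Taxon63),Taxon50),((Taxon38,Taxon52),(Taxon54,Taxon49),Taxon9)),(Taxon60,Taxon57))).
From Taxon31 up to that node: 6 branches. From Taxon54 up to the same node: 5 branches. Total: 6 + 5 = 11.

11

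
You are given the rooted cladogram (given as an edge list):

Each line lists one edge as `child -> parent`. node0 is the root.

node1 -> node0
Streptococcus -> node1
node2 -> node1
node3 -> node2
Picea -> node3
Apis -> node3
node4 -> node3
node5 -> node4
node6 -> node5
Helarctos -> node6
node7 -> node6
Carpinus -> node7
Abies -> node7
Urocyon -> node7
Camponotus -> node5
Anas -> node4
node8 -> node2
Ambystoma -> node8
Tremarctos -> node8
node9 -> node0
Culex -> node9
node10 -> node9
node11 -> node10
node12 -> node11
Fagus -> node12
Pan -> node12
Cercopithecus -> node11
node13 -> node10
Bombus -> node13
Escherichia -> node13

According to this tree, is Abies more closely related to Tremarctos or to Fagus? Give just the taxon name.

The MRCA of Abies and Tremarctos subtends ((Picea,Apis,(((Helarctos,(Carpinus,Abies,Urocyon)),Camponotus),Anas)),(Ambystoma,Tremarctos)) (10 taxa).
The MRCA of Abies and Fagus is the root, subtending the entire tree (17 taxa).
The first is nested inside the second, so Abies shares a more recent common ancestor with Tremarctos.

Tremarctos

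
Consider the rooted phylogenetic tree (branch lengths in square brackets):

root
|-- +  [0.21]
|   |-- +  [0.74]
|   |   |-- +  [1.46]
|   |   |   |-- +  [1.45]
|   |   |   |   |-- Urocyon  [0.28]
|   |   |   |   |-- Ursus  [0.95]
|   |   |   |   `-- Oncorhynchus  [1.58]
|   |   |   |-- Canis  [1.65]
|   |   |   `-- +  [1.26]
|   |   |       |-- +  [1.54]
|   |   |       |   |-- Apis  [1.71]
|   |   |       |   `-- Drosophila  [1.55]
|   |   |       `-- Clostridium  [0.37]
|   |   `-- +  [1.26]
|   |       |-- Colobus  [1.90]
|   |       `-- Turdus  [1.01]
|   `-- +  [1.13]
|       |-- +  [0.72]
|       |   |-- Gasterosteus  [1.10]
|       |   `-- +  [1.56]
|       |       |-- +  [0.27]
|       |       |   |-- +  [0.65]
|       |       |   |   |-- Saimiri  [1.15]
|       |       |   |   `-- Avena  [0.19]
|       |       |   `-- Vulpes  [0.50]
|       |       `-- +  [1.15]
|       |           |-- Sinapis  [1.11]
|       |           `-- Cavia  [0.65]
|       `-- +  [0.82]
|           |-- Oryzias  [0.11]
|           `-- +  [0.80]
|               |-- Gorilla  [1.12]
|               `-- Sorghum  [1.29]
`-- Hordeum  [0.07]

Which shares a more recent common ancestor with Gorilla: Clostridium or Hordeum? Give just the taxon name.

Clostridium

The MRCA of Gorilla and Clostridium subtends ((((Urocyon,Ursus,Oncorhynchus),Canis,((Apis,Drosophila),Clostridium)),(Colobus,Turdus)),((Gasterosteus,(((Saimiri,Avena),Vulpes),(Sinapis,Cavia))),(Oryzias,(Gorilla,Sorghum)))) (18 taxa).
The MRCA of Gorilla and Hordeum is the root, subtending the entire tree (19 taxa).
The first is nested inside the second, so Gorilla shares a more recent common ancestor with Clostridium.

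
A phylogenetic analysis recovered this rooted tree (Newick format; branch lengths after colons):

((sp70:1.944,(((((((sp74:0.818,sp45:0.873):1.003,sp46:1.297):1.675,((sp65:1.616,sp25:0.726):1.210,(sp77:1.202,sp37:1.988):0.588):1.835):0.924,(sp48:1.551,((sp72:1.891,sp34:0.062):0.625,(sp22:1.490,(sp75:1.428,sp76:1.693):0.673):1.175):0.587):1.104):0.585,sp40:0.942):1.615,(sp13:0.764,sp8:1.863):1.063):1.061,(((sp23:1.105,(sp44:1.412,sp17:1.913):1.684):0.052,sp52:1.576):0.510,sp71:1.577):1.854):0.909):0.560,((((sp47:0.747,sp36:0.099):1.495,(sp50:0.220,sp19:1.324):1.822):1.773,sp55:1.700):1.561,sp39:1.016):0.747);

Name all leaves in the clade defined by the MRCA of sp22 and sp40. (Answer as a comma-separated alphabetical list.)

Tracing sp22: it sits inside (sp22,(sp75,sp76)).
Tracing sp40: it sits inside (((((sp74,sp45),sp46),((sp65,sp25),(sp77,sp37))),(sp48,((sp72,sp34),(sp22,(sp75,sp76))))),sp40).
The smallest clade enclosing both is (((((sp74,sp45),sp46),((sp65,sp25),(sp77,sp37))),(sp48,((sp72,sp34),(sp22,(sp75,sp76))))),sp40); the answer is its 14 terminal taxa in alphabetical order.

sp22, sp25, sp34, sp37, sp40, sp45, sp46, sp48, sp65, sp72, sp74, sp75, sp76, sp77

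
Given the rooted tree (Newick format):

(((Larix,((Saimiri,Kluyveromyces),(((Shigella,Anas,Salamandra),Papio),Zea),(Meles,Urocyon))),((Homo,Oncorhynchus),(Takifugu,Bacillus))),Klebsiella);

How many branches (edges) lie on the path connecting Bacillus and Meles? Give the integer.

7

The MRCA of Bacillus and Meles is the node subtending ((Larix,((Saimiri,Kluyveromyces),(((Shigella,Anas,Salamandra),Papio),Zea),(Meles,Urocyon))),((Homo,Oncorhynchus),(Takifugu,Bacillus))).
From Bacillus up to that node: 3 branches. From Meles up to the same node: 4 branches. Total: 3 + 4 = 7.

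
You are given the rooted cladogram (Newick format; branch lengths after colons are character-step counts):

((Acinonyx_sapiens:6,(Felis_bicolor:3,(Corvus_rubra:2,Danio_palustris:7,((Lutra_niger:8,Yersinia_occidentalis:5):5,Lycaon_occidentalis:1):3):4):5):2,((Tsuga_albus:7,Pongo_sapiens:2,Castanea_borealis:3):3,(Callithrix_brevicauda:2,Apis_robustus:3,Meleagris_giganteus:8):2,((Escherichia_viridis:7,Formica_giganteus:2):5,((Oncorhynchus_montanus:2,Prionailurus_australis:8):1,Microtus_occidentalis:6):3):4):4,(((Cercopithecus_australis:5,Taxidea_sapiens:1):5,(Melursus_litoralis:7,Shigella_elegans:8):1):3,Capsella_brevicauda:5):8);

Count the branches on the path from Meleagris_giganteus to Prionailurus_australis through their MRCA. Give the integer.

6

The MRCA of Meleagris_giganteus and Prionailurus_australis is the node subtending ((Tsuga_albus,Pongo_sapiens,Castanea_borealis),(Callithrix_brevicauda,Apis_robustus,Meleagris_giganteus),((Escherichia_viridis,Formica_giganteus),((Oncorhynchus_montanus,Prionailurus_australis),Microtus_occidentalis))).
From Meleagris_giganteus up to that node: 2 branches. From Prionailurus_australis up to the same node: 4 branches. Total: 2 + 4 = 6.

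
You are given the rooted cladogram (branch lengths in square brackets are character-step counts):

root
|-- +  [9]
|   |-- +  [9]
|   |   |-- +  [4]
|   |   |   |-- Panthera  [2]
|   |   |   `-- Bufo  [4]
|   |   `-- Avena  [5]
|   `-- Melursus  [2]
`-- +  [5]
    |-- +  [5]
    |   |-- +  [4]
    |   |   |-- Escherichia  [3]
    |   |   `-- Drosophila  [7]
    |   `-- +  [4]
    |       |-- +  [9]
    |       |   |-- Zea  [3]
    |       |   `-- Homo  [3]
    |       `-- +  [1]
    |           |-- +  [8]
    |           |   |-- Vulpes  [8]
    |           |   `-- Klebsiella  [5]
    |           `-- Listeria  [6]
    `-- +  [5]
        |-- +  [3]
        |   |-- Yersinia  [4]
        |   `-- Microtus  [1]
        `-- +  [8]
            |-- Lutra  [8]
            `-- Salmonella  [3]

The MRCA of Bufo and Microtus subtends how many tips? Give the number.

The MRCA of Bufo and Microtus is the root, so the clade is the entire tree.
That clade contains 15 terminal taxa: Avena, Bufo, Drosophila, Escherichia, Homo, Klebsiella, Listeria, Lutra, Melursus, Microtus, Panthera, Salmonella, Vulpes, Yersinia, Zea.

15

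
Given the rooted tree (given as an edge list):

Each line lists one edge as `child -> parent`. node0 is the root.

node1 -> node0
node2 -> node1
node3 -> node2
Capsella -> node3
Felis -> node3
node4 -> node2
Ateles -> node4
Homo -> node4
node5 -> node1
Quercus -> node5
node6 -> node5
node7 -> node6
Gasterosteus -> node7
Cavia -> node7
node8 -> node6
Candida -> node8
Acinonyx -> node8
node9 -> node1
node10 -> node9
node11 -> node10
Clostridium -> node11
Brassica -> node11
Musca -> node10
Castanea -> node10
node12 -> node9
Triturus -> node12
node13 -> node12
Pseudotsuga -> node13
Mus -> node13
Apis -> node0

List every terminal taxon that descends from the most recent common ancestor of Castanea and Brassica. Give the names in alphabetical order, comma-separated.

Tracing Castanea: it sits inside ((Clostridium,Brassica),Musca,Castanea).
Tracing Brassica: it sits inside (Clostridium,Brassica).
The smallest clade enclosing both is ((Clostridium,Brassica),Musca,Castanea); the answer is its 4 terminal taxa in alphabetical order.

Brassica, Castanea, Clostridium, Musca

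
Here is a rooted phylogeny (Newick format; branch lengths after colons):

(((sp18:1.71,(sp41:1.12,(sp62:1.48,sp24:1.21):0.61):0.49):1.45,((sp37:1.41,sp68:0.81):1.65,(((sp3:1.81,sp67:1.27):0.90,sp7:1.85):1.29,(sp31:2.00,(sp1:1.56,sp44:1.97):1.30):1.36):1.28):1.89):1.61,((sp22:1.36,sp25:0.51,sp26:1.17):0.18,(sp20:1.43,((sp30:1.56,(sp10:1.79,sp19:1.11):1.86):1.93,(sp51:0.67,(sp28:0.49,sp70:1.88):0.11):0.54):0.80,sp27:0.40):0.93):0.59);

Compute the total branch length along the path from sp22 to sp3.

10.91

The path runs sp22 → … → MRCA → … → sp3; the MRCA is the root of the tree.
Branch lengths along that path: 1.36 + 0.18 + 0.59 + 1.61 + 1.89 + 1.28 + 1.29 + 0.90 + 1.81 = 10.91.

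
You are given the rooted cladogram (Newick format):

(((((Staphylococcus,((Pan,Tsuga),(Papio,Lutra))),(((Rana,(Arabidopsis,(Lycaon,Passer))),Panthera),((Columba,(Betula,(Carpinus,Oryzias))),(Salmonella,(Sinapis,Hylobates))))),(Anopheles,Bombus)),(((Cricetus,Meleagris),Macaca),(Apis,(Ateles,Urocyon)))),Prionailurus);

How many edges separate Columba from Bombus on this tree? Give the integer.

7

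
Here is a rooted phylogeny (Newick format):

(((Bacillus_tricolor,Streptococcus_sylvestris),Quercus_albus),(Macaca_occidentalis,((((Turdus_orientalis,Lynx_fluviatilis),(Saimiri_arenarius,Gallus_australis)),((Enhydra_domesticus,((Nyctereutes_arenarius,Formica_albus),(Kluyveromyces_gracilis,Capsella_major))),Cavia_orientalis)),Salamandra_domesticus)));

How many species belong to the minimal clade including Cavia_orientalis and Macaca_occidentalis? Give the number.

12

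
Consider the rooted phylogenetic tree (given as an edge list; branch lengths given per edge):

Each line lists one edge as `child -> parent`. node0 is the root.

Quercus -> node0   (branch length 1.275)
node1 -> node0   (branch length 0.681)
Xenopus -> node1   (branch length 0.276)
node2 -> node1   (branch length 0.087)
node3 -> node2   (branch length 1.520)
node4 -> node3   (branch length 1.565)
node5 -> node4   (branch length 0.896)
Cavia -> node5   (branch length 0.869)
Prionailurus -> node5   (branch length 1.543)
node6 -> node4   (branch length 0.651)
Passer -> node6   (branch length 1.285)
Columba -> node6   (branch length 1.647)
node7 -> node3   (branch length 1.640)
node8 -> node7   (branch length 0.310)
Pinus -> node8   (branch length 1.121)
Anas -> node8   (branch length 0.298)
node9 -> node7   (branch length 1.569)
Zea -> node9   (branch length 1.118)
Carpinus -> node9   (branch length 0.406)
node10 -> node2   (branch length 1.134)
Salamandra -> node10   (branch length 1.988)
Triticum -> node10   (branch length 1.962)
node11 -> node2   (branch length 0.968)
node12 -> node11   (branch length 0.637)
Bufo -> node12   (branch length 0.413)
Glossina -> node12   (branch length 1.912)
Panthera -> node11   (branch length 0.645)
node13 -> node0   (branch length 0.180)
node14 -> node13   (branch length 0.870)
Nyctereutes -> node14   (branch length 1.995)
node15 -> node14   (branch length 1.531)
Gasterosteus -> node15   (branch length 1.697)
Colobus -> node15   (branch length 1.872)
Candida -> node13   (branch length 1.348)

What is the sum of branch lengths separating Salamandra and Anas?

The path runs Salamandra → … → MRCA → … → Anas; the MRCA is the node subtending ((((Cavia,Prionailurus),(Passer,Columba)),((Pinus,Anas),(Zea,Carpinus))),(Salamandra,Triticum),((Bufo,Glossina),Panthera)).
Branch lengths along that path: 1.988 + 1.134 + 1.520 + 1.640 + 0.310 + 0.298 = 6.890.

6.890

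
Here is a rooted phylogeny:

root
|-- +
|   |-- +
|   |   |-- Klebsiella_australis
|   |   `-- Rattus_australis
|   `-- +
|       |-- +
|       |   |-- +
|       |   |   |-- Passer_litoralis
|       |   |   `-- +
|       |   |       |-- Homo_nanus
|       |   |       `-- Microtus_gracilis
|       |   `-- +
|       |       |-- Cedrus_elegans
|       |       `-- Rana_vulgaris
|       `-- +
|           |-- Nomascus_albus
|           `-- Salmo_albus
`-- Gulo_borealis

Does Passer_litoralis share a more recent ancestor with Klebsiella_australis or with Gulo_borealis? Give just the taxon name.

The MRCA of Passer_litoralis and Klebsiella_australis subtends ((Klebsiella_australis,Rattus_australis),(((Passer_litoralis,(Homo_nanus,Microtus_gracilis)),(Cedrus_elegans,Rana_vulgaris)),(Nomascus_albus,Salmo_albus))) (9 taxa).
The MRCA of Passer_litoralis and Gulo_borealis is the root, subtending the entire tree (10 taxa).
The first is nested inside the second, so Passer_litoralis shares a more recent common ancestor with Klebsiella_australis.

Klebsiella_australis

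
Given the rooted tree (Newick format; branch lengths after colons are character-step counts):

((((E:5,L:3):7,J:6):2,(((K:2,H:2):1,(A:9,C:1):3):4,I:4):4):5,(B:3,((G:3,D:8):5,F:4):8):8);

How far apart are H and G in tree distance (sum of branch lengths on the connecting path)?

40

The path runs H → … → MRCA → … → G; the MRCA is the root of the tree.
Branch lengths along that path: 2 + 1 + 4 + 4 + 5 + 8 + 8 + 5 + 3 = 40.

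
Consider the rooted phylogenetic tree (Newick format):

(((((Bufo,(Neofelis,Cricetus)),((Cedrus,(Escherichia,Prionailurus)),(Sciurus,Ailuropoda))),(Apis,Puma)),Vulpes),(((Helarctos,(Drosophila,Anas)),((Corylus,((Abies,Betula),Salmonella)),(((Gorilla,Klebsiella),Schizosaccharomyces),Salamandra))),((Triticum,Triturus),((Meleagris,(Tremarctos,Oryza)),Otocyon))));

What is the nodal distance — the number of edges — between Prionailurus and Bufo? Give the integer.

The MRCA of Prionailurus and Bufo is the node subtending ((Bufo,(Neofelis,Cricetus)),((Cedrus,(Escherichia,Prionailurus)),(Sciurus,Ailuropoda))).
From Prionailurus up to that node: 4 branches. From Bufo up to the same node: 2 branches. Total: 4 + 2 = 6.

6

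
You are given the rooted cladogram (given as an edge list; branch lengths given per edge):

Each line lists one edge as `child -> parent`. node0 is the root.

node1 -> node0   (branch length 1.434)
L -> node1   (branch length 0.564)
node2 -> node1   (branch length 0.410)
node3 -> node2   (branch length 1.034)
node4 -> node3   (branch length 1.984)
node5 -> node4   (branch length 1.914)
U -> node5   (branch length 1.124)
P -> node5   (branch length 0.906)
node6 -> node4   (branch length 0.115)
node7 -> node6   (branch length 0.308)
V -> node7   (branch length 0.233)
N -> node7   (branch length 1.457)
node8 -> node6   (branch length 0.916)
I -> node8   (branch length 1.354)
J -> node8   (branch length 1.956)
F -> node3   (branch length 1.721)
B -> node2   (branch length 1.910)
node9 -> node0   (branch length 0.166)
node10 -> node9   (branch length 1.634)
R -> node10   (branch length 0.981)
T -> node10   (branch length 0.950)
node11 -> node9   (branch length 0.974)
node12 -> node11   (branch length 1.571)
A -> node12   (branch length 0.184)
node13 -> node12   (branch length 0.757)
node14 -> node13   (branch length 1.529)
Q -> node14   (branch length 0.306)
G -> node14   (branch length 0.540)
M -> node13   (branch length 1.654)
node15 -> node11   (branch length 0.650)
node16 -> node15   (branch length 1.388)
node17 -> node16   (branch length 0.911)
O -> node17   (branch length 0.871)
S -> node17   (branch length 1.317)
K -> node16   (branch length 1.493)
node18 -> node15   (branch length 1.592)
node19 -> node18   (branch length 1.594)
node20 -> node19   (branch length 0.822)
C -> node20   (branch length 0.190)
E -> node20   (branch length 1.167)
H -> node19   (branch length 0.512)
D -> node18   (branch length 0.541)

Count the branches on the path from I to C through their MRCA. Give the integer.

14

The MRCA of I and C is the root of the tree.
From I up to that node: 7 branches. From C up to the same node: 7 branches. Total: 7 + 7 = 14.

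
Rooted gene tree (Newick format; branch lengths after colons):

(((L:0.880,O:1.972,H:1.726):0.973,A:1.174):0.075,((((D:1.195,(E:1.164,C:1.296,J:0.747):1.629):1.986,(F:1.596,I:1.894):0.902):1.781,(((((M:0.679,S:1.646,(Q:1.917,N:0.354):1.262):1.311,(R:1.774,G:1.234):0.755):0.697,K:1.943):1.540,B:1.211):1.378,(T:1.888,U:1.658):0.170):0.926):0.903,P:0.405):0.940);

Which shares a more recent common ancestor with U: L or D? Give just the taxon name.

The MRCA of U and D subtends (((D,(E,C,J)),(F,I)),(((((M,S,(Q,N)),(R,G)),K),B),(T,U))) (16 taxa).
The MRCA of U and L is the root, subtending the entire tree (21 taxa).
The first is nested inside the second, so U shares a more recent common ancestor with D.

D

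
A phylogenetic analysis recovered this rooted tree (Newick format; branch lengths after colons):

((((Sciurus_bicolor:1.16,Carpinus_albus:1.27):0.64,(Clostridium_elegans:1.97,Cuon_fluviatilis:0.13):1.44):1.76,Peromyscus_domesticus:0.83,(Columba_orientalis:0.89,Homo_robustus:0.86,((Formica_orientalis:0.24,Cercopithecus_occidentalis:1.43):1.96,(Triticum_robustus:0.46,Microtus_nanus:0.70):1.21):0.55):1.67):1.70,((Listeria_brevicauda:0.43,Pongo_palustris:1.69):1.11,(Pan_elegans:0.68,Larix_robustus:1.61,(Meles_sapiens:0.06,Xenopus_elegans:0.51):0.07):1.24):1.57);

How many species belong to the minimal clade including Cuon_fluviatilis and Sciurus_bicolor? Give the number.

4

The MRCA of Cuon_fluviatilis and Sciurus_bicolor is the node subtending ((Sciurus_bicolor,Carpinus_albus),(Clostridium_elegans,Cuon_fluviatilis)).
That clade contains 4 terminal taxa: Carpinus_albus, Clostridium_elegans, Cuon_fluviatilis, Sciurus_bicolor.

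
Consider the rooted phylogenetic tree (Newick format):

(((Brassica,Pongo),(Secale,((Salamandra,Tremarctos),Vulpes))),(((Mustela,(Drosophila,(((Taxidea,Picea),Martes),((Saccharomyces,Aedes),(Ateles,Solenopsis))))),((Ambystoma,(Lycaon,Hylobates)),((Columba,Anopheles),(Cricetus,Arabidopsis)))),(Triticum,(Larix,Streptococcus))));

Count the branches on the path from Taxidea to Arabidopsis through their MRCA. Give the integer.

10

The MRCA of Taxidea and Arabidopsis is the node subtending ((Mustela,(Drosophila,(((Taxidea,Picea),Martes),((Saccharomyces,Aedes),(Ateles,Solenopsis))))),((Ambystoma,(Lycaon,Hylobates)),((Columba,Anopheles),(Cricetus,Arabidopsis)))).
From Taxidea up to that node: 6 branches. From Arabidopsis up to the same node: 4 branches. Total: 6 + 4 = 10.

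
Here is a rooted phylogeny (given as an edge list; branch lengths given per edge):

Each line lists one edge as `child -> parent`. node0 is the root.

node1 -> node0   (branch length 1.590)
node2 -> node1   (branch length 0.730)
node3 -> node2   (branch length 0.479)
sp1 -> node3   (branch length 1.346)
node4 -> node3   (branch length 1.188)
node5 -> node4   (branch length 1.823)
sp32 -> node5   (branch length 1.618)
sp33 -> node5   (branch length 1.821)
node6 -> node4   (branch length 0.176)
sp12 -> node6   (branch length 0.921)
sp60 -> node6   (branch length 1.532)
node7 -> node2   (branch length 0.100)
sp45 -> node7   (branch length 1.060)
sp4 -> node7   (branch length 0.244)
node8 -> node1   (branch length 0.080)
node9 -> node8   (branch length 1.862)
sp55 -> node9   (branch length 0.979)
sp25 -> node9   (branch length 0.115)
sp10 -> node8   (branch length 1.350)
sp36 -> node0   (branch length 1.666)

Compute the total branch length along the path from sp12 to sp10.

The path runs sp12 → … → MRCA → … → sp10; the MRCA is the node subtending (((sp1,((sp32,sp33),(sp12,sp60))),(sp45,sp4)),((sp55,sp25),sp10)).
Branch lengths along that path: 0.921 + 0.176 + 1.188 + 0.479 + 0.730 + 0.080 + 1.350 = 4.924.

4.924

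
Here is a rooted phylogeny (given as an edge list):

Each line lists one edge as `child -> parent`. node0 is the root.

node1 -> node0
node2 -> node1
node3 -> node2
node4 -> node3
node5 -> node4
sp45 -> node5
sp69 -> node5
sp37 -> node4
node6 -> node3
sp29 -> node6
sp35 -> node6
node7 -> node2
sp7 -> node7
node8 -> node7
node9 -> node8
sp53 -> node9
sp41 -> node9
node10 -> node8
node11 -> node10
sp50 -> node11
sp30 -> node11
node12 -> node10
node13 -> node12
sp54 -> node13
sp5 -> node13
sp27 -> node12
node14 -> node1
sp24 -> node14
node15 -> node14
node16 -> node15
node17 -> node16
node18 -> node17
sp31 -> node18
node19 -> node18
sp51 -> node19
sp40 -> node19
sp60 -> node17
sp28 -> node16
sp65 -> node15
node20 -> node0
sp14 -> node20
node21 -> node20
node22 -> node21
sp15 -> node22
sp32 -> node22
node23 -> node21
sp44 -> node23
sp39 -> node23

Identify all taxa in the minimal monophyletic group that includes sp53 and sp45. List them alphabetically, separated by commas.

Tracing sp53: it sits inside (sp53,sp41).
Tracing sp45: it sits inside (sp45,sp69).
The smallest clade enclosing both is ((((sp45,sp69),sp37),(sp29,sp35)),(sp7,((sp53,sp41),((sp50,sp30),((sp54,sp5),sp27))))); the answer is its 13 terminal taxa in alphabetical order.

sp27, sp29, sp30, sp35, sp37, sp41, sp45, sp5, sp50, sp53, sp54, sp69, sp7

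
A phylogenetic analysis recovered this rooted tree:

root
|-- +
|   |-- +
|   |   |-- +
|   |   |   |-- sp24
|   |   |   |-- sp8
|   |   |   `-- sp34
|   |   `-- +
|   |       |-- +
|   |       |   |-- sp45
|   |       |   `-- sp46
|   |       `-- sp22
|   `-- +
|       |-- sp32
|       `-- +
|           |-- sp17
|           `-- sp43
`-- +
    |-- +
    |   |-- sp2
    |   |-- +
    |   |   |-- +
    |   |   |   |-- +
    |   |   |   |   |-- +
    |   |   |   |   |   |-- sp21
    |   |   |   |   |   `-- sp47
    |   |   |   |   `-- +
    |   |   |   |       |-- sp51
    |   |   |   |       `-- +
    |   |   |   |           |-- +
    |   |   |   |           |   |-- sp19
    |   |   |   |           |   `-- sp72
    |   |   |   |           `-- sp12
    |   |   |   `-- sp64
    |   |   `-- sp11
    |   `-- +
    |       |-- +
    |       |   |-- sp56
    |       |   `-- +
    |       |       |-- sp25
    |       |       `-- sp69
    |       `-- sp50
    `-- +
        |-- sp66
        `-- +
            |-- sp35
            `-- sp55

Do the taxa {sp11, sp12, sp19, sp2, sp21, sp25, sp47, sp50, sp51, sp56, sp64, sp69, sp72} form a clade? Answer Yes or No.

The most recent common ancestor of these taxa subtends (sp2,((((sp21,sp47),(sp51,((sp19,sp72),sp12))),sp64),sp11),((sp56,(sp25,sp69)),sp50)).
That clade has exactly 13 tips — every listed taxon and nothing else — so the group is monophyletic.

Yes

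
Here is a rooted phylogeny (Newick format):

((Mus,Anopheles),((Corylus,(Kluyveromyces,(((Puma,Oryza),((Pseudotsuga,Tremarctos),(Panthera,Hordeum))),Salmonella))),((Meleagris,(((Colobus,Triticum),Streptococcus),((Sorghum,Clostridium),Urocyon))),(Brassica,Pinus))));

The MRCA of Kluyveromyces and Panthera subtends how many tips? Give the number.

The MRCA of Kluyveromyces and Panthera is the node subtending (Kluyveromyces,(((Puma,Oryza),((Pseudotsuga,Tremarctos),(Panthera,Hordeum))),Salmonella)).
That clade contains 8 terminal taxa: Hordeum, Kluyveromyces, Oryza, Panthera, Pseudotsuga, Puma, Salmonella, Tremarctos.

8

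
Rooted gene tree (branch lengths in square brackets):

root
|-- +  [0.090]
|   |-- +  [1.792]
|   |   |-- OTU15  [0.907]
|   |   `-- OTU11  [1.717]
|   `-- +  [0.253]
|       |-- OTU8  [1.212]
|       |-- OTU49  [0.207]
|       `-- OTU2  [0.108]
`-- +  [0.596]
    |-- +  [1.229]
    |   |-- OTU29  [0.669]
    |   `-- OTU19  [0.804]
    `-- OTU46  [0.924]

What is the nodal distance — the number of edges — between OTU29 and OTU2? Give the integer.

The MRCA of OTU29 and OTU2 is the root of the tree.
From OTU29 up to that node: 3 branches. From OTU2 up to the same node: 3 branches. Total: 3 + 3 = 6.

6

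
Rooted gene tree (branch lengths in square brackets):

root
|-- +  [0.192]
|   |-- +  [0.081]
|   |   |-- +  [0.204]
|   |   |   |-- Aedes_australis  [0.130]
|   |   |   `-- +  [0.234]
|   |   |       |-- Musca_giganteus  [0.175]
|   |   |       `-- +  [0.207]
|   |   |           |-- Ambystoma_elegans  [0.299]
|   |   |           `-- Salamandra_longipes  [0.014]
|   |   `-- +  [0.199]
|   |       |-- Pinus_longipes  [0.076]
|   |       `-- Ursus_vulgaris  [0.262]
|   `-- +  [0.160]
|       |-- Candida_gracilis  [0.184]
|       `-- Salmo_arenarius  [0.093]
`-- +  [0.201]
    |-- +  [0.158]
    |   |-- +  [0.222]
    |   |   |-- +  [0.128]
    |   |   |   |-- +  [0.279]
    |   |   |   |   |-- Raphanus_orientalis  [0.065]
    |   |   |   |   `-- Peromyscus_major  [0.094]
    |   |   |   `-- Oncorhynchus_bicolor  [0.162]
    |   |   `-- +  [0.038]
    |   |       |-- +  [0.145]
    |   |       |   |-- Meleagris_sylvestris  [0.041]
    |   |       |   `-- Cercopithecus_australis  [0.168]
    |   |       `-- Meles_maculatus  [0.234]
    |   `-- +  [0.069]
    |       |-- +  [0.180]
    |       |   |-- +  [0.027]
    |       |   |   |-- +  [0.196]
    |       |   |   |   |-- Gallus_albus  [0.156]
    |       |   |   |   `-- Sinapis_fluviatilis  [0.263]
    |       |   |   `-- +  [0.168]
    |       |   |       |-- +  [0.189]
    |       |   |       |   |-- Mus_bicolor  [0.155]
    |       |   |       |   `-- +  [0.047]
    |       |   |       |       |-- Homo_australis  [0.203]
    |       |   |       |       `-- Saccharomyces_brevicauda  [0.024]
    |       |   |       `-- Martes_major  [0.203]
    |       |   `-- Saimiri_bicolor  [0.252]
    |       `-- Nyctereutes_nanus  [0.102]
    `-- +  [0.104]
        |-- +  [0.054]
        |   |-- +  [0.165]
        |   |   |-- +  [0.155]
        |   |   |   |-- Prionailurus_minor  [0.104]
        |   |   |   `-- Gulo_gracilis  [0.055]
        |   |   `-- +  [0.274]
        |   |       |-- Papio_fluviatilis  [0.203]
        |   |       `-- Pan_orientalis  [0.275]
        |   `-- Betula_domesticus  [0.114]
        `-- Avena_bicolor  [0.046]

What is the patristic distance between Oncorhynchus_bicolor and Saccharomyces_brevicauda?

1.216

The path runs Oncorhynchus_bicolor → … → MRCA → … → Saccharomyces_brevicauda; the MRCA is the node subtending ((((Raphanus_orientalis,Peromyscus_major),Oncorhynchus_bicolor),((Meleagris_sylvestris,Cercopithecus_australis),Meles_maculatus)),((((Gallus_albus,Sinapis_fluviatilis),((Mus_bicolor,(Homo_australis,Saccharomyces_brevicauda)),Martes_major)),Saimiri_bicolor),Nyctereutes_nanus)).
Branch lengths along that path: 0.162 + 0.128 + 0.222 + 0.069 + 0.180 + 0.027 + 0.168 + 0.189 + 0.047 + 0.024 = 1.216.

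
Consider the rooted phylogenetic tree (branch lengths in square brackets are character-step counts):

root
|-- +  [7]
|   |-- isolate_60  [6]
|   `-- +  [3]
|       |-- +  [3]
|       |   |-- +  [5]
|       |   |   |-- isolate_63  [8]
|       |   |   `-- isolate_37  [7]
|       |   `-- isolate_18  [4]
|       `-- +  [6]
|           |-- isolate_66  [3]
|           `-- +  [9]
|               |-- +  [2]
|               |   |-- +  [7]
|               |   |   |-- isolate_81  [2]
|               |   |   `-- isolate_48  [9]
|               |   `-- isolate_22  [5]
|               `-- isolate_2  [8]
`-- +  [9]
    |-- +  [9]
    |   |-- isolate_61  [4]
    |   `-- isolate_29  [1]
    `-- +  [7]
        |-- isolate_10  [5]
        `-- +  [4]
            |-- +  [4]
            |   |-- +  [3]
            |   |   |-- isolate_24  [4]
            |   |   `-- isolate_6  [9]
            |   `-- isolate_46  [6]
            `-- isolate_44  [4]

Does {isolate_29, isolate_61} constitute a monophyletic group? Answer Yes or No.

Yes

The most recent common ancestor of these taxa subtends (isolate_61,isolate_29).
That clade has exactly 2 tips — every listed taxon and nothing else — so the group is monophyletic.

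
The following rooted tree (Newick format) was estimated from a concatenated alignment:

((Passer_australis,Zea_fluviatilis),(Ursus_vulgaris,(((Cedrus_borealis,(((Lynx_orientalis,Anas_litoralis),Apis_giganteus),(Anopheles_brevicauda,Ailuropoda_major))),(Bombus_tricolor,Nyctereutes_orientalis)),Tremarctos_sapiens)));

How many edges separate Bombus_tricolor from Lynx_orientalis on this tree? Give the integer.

The MRCA of Bombus_tricolor and Lynx_orientalis is the node subtending ((Cedrus_borealis,(((Lynx_orientalis,Anas_litoralis),Apis_giganteus),(Anopheles_brevicauda,Ailuropoda_major))),(Bombus_tricolor,Nyctereutes_orientalis)).
From Bombus_tricolor up to that node: 2 branches. From Lynx_orientalis up to the same node: 5 branches. Total: 2 + 5 = 7.

7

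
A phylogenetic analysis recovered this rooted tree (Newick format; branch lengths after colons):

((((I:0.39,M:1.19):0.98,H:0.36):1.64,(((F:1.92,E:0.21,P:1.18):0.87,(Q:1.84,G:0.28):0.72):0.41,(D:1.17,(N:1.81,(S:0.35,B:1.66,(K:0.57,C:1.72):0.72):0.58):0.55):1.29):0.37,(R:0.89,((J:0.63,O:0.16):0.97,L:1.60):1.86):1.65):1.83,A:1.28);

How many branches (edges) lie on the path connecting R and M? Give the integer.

5

The MRCA of R and M is the node subtending (((I,M),H),(((F,E,P),(Q,G)),(D,(N,(S,B,(K,C))))),(R,((J,O),L))).
From R up to that node: 2 branches. From M up to the same node: 3 branches. Total: 2 + 3 = 5.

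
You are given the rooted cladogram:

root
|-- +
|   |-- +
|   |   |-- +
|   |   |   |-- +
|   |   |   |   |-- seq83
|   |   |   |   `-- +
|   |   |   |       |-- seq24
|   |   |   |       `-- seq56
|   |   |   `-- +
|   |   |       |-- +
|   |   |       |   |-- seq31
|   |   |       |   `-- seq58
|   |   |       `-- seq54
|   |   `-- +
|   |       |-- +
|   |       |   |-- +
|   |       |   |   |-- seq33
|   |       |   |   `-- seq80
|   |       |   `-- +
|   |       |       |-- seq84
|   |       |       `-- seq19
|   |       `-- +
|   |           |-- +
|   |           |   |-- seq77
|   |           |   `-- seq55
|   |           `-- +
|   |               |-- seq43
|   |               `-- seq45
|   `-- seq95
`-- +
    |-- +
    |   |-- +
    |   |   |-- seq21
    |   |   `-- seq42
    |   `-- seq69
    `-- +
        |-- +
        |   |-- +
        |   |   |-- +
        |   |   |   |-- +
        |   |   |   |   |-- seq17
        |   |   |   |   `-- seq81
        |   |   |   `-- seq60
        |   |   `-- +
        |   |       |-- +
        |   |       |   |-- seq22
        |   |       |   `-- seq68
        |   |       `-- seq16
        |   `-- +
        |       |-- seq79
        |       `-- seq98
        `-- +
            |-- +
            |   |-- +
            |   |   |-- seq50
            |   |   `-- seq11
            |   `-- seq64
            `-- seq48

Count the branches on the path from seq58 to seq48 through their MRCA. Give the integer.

The MRCA of seq58 and seq48 is the root of the tree.
From seq58 up to that node: 6 branches. From seq48 up to the same node: 4 branches. Total: 6 + 4 = 10.

10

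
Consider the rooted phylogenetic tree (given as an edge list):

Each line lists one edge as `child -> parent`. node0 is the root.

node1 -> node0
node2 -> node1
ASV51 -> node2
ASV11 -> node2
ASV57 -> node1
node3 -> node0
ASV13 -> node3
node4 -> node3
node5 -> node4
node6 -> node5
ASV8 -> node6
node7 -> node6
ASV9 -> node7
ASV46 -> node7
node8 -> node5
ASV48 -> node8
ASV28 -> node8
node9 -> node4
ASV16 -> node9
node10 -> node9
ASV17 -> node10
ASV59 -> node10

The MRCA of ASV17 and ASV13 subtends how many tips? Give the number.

9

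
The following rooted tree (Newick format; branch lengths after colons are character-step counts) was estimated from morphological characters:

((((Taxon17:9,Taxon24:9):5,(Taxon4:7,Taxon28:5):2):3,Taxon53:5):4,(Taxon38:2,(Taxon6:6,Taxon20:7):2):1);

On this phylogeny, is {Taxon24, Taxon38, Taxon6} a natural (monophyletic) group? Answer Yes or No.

The MRCA of the listed taxa is the root, so the smallest clade containing them is the whole tree.
That clade also contains Taxon17, Taxon20, Taxon28, Taxon4, Taxon53, which are not in the proposed group, so the group is not monophyletic.

No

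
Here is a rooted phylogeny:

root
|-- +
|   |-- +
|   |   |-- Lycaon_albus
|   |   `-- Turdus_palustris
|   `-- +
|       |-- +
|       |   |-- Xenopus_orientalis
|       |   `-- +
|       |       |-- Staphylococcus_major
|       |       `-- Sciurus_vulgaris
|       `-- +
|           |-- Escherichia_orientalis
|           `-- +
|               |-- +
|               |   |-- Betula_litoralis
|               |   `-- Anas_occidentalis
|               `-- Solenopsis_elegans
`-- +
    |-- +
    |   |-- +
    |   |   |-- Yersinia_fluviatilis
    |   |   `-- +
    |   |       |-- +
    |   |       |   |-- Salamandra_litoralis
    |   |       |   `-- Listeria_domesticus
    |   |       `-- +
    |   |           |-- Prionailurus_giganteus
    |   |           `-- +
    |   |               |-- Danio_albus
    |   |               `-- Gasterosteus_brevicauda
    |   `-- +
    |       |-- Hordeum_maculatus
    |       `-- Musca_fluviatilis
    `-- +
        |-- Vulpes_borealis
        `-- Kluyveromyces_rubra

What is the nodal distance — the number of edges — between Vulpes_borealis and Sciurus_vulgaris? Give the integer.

8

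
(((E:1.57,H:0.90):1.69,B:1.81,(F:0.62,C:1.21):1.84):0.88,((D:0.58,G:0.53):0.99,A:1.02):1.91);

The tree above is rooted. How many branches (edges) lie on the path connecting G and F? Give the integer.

The MRCA of G and F is the root of the tree.
From G up to that node: 3 branches. From F up to the same node: 3 branches. Total: 3 + 3 = 6.

6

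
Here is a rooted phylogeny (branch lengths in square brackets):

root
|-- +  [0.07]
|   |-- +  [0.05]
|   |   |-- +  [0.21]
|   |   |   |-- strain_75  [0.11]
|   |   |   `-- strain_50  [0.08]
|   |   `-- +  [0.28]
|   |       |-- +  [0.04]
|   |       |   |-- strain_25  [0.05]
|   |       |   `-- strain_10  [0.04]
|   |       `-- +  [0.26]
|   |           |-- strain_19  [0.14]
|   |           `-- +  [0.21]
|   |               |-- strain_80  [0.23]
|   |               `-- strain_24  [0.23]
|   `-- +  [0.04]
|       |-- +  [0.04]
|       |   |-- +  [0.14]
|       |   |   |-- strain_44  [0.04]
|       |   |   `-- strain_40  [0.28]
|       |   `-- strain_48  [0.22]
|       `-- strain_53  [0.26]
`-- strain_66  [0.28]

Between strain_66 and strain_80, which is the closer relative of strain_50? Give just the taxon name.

strain_80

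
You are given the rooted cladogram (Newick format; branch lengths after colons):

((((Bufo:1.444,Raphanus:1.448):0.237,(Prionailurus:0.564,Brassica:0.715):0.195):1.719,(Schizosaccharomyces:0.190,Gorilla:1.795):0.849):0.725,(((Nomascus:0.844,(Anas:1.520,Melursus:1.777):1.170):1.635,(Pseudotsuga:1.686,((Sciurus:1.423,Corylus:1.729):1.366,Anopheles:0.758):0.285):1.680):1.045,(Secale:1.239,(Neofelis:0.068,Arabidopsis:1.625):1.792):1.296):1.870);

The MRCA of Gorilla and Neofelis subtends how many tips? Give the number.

16

The MRCA of Gorilla and Neofelis is the root, so the clade is the entire tree.
That clade contains 16 terminal taxa: Anas, Anopheles, Arabidopsis, Brassica, Bufo, Corylus, Gorilla, Melursus, Neofelis, Nomascus, Prionailurus, Pseudotsuga, Raphanus, Schizosaccharomyces, Sciurus, Secale.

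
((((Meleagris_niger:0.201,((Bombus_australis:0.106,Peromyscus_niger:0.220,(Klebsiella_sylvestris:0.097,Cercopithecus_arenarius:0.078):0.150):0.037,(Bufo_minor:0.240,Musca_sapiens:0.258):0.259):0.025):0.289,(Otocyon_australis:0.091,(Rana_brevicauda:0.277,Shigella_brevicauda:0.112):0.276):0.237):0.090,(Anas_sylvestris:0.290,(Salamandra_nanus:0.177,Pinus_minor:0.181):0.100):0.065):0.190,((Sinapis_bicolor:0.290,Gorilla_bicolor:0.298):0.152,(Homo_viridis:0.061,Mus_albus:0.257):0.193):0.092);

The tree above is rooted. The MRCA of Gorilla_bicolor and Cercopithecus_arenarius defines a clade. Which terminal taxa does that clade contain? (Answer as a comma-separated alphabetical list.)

Anas_sylvestris, Bombus_australis, Bufo_minor, Cercopithecus_arenarius, Gorilla_bicolor, Homo_viridis, Klebsiella_sylvestris, Meleagris_niger, Mus_albus, Musca_sapiens, Otocyon_australis, Peromyscus_niger, Pinus_minor, Rana_brevicauda, Salamandra_nanus, Shigella_brevicauda, Sinapis_bicolor

Tracing Gorilla_bicolor: it sits inside (Sinapis_bicolor,Gorilla_bicolor).
Tracing Cercopithecus_arenarius: it sits inside (Klebsiella_sylvestris,Cercopithecus_arenarius).
The smallest clade enclosing both is the whole tree (their MRCA is the root), so the answer is all 17 tips in alphabetical order.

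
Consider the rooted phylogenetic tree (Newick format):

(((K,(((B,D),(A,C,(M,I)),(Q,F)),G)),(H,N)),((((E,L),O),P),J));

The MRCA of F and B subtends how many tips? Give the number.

8

The MRCA of F and B is the node subtending ((B,D),(A,C,(M,I)),(Q,F)).
That clade contains 8 terminal taxa: A, B, C, D, F, I, M, Q.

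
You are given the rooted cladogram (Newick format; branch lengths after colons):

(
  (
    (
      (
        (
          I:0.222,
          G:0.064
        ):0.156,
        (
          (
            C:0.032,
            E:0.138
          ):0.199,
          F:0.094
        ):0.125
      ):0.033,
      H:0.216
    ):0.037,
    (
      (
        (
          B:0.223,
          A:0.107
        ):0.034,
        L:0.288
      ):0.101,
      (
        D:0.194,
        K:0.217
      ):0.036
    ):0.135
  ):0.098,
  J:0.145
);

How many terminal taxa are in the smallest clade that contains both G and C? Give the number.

5

The MRCA of G and C is the node subtending ((I,G),((C,E),F)).
That clade contains 5 terminal taxa: C, E, F, G, I.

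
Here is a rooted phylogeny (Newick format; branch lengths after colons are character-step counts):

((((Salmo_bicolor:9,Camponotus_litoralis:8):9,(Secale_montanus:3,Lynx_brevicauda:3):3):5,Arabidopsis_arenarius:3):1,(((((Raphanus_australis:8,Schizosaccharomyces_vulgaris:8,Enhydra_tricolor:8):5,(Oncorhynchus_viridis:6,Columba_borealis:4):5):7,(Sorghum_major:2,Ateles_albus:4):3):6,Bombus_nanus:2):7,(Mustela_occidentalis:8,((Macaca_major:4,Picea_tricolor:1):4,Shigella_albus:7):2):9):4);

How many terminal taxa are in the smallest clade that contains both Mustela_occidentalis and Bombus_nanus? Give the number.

12

The MRCA of Mustela_occidentalis and Bombus_nanus is the node subtending (((((Raphanus_australis,Schizosaccharomyces_vulgaris,Enhydra_tricolor),(Oncorhynchus_viridis,Columba_borealis)),(Sorghum_major,Ateles_albus)),Bombus_nanus),(Mustela_occidentalis,((Macaca_major,Picea_tricolor),Shigella_albus))).
That clade contains 12 terminal taxa: Ateles_albus, Bombus_nanus, Columba_borealis, Enhydra_tricolor, Macaca_major, Mustela_occidentalis, Oncorhynchus_viridis, Picea_tricolor, Raphanus_australis, Schizosaccharomyces_vulgaris, Shigella_albus, Sorghum_major.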